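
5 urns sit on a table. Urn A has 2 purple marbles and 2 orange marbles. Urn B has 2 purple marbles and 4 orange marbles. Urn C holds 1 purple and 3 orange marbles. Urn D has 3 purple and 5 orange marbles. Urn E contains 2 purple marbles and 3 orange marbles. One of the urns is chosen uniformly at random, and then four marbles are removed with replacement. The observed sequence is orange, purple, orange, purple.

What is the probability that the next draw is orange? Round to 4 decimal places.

The likelihood of the observed sequence under each hypothesis: P(data | urn A) = (2/4)(2/4)(2/4)(2/4) = 0.0625; P(data | urn B) = (4/6)(2/6)(4/6)(2/6) = 0.049383; P(data | urn C) = (3/4)(1/4)(3/4)(1/4) = 0.035156; P(data | urn D) = (5/8)(3/8)(5/8)(3/8) = 0.054932; P(data | urn E) = (3/5)(2/5)(3/5)(2/5) = 0.0576.
Weighting by the prior gives 1/5 · 0.0625 = 0.0125, 1/5 · 0.049383 = 0.0098765, 1/5 · 0.035156 = 0.0070313, 1/5 · 0.054932 = 0.010986, 1/5 · 0.0576 = 0.01152; with total 0.051914.
Dividing through by the total gives posterior P(urn A | data) = 0.24078, P(urn B | data) = 0.19025, P(urn C | data) = 0.13544, P(urn D | data) = 0.21163, P(urn E | data) = 0.2219.
So P(orange next | data) = Σ P(orange next | H) P(H | data) = (1/2)(0.24078) + (2/3)(0.19025) + (3/4)(0.13544) + (5/8)(0.21163) + (3/5)(0.2219) = 0.61421.

0.6142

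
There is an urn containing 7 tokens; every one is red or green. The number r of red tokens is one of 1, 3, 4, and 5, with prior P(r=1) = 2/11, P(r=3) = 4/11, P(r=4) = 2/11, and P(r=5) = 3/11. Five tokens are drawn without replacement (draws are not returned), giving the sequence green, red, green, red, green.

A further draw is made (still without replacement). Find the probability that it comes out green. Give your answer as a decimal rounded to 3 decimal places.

Under each hypothesis, the probability of the observed sequence is: P(data | r = 1) = (6/7)(1/6)(5/5)(0/4) = 0; P(data | r = 3) = (4/7)(3/6)(3/5)(2/4)(2/3) = 2/35; P(data | r = 4) = (3/7)(4/6)(2/5)(3/4)(1/3) = 1/35; P(data | r = 5) = (2/7)(5/6)(1/5)(4/4)(0/3) = 0.
Multiplying each by its prior: 2/11 · 0 = 0, 4/11 · 2/35 = 8/385, 2/11 · 1/35 = 2/385, 3/11 · 0 = 0; these sum to 2/77.
The posterior is then P(r = 1 | data) = 0, P(r = 3 | data) = 4/5, P(r = 4 | data) = 1/5, P(r = 5 | data) = 0.
The predictive probability is P(green next | data) = (1/2)(4/5) + (0)(1/5) = 2/5.

0.400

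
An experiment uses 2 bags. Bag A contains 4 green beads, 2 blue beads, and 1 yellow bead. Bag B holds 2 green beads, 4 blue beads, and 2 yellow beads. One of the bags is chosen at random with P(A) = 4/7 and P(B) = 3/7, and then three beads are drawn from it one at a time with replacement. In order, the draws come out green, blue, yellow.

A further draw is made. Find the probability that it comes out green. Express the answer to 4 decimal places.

Under each hypothesis, the probability of the observed sequence is: P(data | bag A) = (4/7)(2/7)(1/7) = 0.023324; P(data | bag B) = (2/8)(4/8)(2/8) = 0.03125.
The prior-weighted likelihoods are 4/7 · 0.023324 = 0.013328, 3/7 · 0.03125 = 0.013393; summing to 0.026721.
The posterior is then P(bag A | data) = 0.49878, P(bag B | data) = 0.50122.
The predictive probability is P(green next | data) = (4/7)(0.49878) + (1/4)(0.50122) = 0.41032.

0.4103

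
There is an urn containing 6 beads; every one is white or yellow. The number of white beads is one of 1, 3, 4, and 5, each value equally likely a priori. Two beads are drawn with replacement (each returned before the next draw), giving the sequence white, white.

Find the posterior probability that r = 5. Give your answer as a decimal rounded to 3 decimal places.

The likelihood of the observed sequence under each hypothesis: P(data | r = 1) = (1/6)(1/6) = 1/36; P(data | r = 3) = (3/6)(3/6) = 1/4; P(data | r = 4) = (4/6)(4/6) = 4/9; P(data | r = 5) = (5/6)(5/6) = 25/36.
Multiplying each by its prior: 1/4 · 1/36 = 1/144, 1/4 · 1/4 = 1/16, 1/4 · 4/9 = 1/9, 1/4 · 25/36 = 25/144; these sum to 17/48.
Therefore the posterior P(r = 5 | data) = (25/144) / (17/48) = 25/51.

0.490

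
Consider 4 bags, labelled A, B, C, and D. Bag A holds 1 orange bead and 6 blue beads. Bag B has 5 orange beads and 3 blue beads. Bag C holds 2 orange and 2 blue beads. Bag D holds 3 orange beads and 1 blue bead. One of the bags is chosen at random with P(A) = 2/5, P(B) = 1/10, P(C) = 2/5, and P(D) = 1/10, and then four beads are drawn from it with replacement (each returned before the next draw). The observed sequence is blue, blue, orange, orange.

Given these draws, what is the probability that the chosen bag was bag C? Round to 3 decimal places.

0.625

The likelihood of the observed sequence under each hypothesis: P(data | bag A) = (6/7)(6/7)(1/7)(1/7) = 0.014994; P(data | bag B) = (3/8)(3/8)(5/8)(5/8) = 0.054932; P(data | bag C) = (2/4)(2/4)(2/4)(2/4) = 0.0625; P(data | bag D) = (1/4)(1/4)(3/4)(3/4) = 0.035156.
The prior-weighted likelihoods are 2/5 · 0.014994 = 0.0059975, 1/10 · 0.054932 = 0.0054932, 2/5 · 0.0625 = 0.025, 1/10 · 0.035156 = 0.0035156; these sum to 0.040006.
Therefore the posterior P(bag C | data) = (0.025) / (0.040006) = 0.6249.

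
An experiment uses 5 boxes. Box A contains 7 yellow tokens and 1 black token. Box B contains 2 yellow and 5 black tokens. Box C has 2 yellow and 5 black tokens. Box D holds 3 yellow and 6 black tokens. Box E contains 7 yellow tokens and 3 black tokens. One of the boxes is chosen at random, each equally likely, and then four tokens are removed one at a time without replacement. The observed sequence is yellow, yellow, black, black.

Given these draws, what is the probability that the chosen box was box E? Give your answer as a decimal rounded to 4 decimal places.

The likelihood of the observed sequence under each hypothesis: P(data | box A) = (7/8)(6/7)(1/6)(0/5) = 0; P(data | box B) = (2/7)(1/6)(5/5)(4/4) = 0.047619; P(data | box C) = (2/7)(1/6)(5/5)(4/4) = 0.047619; P(data | box D) = (3/9)(2/8)(6/7)(5/6) = 0.059524; P(data | box E) = (7/10)(6/9)(3/8)(2/7) = 0.05.
Weighting by the prior gives 1/5 · 0 = 0, 1/5 · 0.047619 = 0.0095238, 1/5 · 0.047619 = 0.0095238, 1/5 · 0.059524 = 0.011905, 1/5 · 0.05 = 0.01; with total 0.040952.
By Bayes' rule, P(box E | data) = (0.01) / (0.040952) = 0.24419.

0.2442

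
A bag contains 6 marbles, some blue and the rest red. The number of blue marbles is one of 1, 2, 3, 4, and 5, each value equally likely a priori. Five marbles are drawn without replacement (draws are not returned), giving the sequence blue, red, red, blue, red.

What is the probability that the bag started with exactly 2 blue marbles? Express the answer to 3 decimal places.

0.571

The likelihood of the observed sequence under each hypothesis: P(data | r = 1) = (1/6)(5/5)(4/4)(0/3) = 0; P(data | r = 2) = (2/6)(4/5)(3/4)(1/3)(2/2) = 1/15; P(data | r = 3) = (3/6)(3/5)(2/4)(2/3)(1/2) = 1/20; P(data | r = 4) = (4/6)(2/5)(1/4)(3/3)(0/2) = 0; P(data | r = 5) = (5/6)(1/5)(0/4) = 0.
The prior-weighted likelihoods are 1/5 · 0 = 0, 1/5 · 1/15 = 1/75, 1/5 · 1/20 = 1/100, 1/5 · 0 = 0, 1/5 · 0 = 0; with total 7/300.
By Bayes' rule, P(r = 2 | data) = (1/75) / (7/300) = 4/7.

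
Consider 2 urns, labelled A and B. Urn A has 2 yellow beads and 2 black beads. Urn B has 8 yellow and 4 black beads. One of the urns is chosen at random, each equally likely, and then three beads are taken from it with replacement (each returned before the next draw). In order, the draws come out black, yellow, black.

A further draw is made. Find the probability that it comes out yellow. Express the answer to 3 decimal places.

0.562

Compute the likelihood of the observed sequence for each case: P(data | urn A) = (2/4)(2/4)(2/4) = 1/8; P(data | urn B) = (4/12)(8/12)(4/12) = 2/27.
Weighting by the prior gives 1/2 · 1/8 = 1/16, 1/2 · 2/27 = 1/27; with total 43/432.
Dividing through by the total gives posterior P(urn A | data) = 27/43, P(urn B | data) = 16/43.
The predictive probability is P(yellow next | data) = (1/2)(27/43) + (2/3)(16/43) = 145/258.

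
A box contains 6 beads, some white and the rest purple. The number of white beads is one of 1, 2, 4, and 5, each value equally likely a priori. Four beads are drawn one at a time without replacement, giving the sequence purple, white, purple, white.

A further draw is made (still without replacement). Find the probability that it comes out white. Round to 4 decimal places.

Compute the likelihood of the observed sequence for each case: P(data | r = 1) = (5/6)(1/5)(4/4)(0/3) = 0; P(data | r = 2) = (4/6)(2/5)(3/4)(1/3) = 1/15; P(data | r = 4) = (2/6)(4/5)(1/4)(3/3) = 1/15; P(data | r = 5) = (1/6)(5/5)(0/4) = 0.
The prior-weighted likelihoods are 1/4 · 0 = 0, 1/4 · 1/15 = 1/60, 1/4 · 1/15 = 1/60, 1/4 · 0 = 0; these sum to 1/30.
Dividing through by the total gives posterior P(r = 1 | data) = 0, P(r = 2 | data) = 1/2, P(r = 4 | data) = 1/2, P(r = 5 | data) = 0.
Averaging over the posterior, P(white next | data) = (0)(1/2) + (1)(1/2) = 1/2.

0.5000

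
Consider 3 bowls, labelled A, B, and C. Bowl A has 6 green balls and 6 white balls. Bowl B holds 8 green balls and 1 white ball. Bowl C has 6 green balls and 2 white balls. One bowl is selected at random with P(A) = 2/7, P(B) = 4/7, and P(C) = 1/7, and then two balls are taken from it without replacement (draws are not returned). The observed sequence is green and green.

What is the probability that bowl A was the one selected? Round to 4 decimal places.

0.1108

The likelihood of the observed sequence under each hypothesis: P(data | bowl A) = (6/12)(5/11) = 0.22727; P(data | bowl B) = (8/9)(7/8) = 0.77778; P(data | bowl C) = (6/8)(5/7) = 0.53571.
The prior-weighted likelihoods are 2/7 · 0.22727 = 0.064935, 4/7 · 0.77778 = 0.44444, 1/7 · 0.53571 = 0.076531; with total 0.58591.
Hence P(bowl A | data) = (0.064935) / (0.58591) = 0.11083.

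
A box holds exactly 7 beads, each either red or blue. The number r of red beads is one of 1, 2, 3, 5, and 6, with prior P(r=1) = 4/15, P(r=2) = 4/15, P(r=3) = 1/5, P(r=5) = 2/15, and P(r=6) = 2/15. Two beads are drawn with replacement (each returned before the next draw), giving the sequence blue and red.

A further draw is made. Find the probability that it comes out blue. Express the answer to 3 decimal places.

For each hypothesis, P(data | H) works out to: P(data | r = 1) = (6/7)(1/7) = 6/49; P(data | r = 2) = (5/7)(2/7) = 10/49; P(data | r = 3) = (4/7)(3/7) = 12/49; P(data | r = 5) = (2/7)(5/7) = 10/49; P(data | r = 6) = (1/7)(6/7) = 6/49.
The prior-weighted likelihoods are 4/15 · 6/49 = 8/245, 4/15 · 10/49 = 8/147, 1/5 · 12/49 = 12/245, 2/15 · 10/49 = 4/147, 2/15 · 6/49 = 4/245; with total 44/245.
Dividing through by the total gives posterior P(r = 1 | data) = 2/11, P(r = 2 | data) = 10/33, P(r = 3 | data) = 3/11, P(r = 5 | data) = 5/33, P(r = 6 | data) = 1/11.
The predictive probability is P(blue next | data) = (6/7)(2/11) + (5/7)(10/33) + (4/7)(3/11) + (2/7)(5/33) + (1/7)(1/11) = 45/77.

0.584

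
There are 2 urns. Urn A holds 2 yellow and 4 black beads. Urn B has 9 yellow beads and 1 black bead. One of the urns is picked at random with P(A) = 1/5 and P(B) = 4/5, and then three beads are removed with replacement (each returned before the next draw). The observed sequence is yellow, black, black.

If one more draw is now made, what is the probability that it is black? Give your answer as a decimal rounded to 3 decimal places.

0.556

Under each hypothesis, the probability of the observed sequence is: P(data | urn A) = (2/6)(4/6)(4/6) = 0.14815; P(data | urn B) = (9/10)(1/10)(1/10) = 0.009.
Weighting by the prior gives 1/5 · 0.14815 = 0.02963, 4/5 · 0.009 = 0.0072; summing to 0.03683.
The posterior is then P(urn A | data) = 0.80451, P(urn B | data) = 0.19549.
The predictive probability is P(black next | data) = (2/3)(0.80451) + (1/10)(0.19549) = 0.55589.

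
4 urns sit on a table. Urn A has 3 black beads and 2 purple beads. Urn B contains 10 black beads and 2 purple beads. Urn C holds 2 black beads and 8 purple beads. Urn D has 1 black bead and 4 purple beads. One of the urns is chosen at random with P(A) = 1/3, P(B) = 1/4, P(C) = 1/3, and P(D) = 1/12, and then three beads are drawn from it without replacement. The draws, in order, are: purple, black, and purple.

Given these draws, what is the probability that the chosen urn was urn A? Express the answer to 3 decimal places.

Compute the likelihood of the observed sequence for each case: P(data | urn A) = (2/5)(3/4)(1/3) = 0.1; P(data | urn B) = (2/12)(10/11)(1/10) = 0.015152; P(data | urn C) = (8/10)(2/9)(7/8) = 0.15556; P(data | urn D) = (4/5)(1/4)(3/3) = 0.2.
The prior-weighted likelihoods are 1/3 · 0.1 = 0.033333, 1/4 · 0.015152 = 0.0037879, 1/3 · 0.15556 = 0.051852, 1/12 · 0.2 = 0.016667; these sum to 0.10564.
Hence P(urn A | data) = (0.033333) / (0.10564) = 0.31554.

0.316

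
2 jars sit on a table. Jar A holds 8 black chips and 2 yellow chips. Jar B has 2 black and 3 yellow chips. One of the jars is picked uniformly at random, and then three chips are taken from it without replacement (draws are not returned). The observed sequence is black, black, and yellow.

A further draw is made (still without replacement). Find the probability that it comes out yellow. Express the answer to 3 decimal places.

For each hypothesis, P(data | H) works out to: P(data | jar A) = (8/10)(7/9)(2/8) = 7/45; P(data | jar B) = (2/5)(1/4)(3/3) = 1/10.
Weighting by the prior gives 1/2 · 7/45 = 7/90, 1/2 · 1/10 = 1/20; these sum to 23/180.
The posterior is then P(jar A | data) = 14/23, P(jar B | data) = 9/23.
So P(yellow next | data) = Σ P(yellow next | H) P(H | data) = (1/7)(14/23) + (1)(9/23) = 11/23.

0.478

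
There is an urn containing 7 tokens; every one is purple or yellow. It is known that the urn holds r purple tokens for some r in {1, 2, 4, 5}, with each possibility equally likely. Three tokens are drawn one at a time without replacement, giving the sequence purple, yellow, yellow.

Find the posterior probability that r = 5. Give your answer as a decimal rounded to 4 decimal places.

The likelihood of the observed sequence under each hypothesis: P(data | r = 1) = (1/7)(6/6)(5/5) = 1/7; P(data | r = 2) = (2/7)(5/6)(4/5) = 4/21; P(data | r = 4) = (4/7)(3/6)(2/5) = 4/35; P(data | r = 5) = (5/7)(2/6)(1/5) = 1/21.
The prior-weighted likelihoods are 1/4 · 1/7 = 1/28, 1/4 · 4/21 = 1/21, 1/4 · 4/35 = 1/35, 1/4 · 1/21 = 1/84; these sum to 13/105.
Therefore the posterior P(r = 5 | data) = (1/84) / (13/105) = 5/52.

0.0962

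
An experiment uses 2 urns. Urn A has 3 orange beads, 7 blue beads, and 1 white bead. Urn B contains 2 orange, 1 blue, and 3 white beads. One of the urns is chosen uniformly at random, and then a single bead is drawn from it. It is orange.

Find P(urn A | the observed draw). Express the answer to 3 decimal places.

0.450

For each hypothesis, P(data | H) works out to: P(data | urn A) = (3/11) = 3/11; P(data | urn B) = (2/6) = 1/3.
Multiplying each by its prior: 1/2 · 3/11 = 3/22, 1/2 · 1/3 = 1/6; these sum to 10/33.
By Bayes' rule, P(urn A | data) = (3/22) / (10/33) = 9/20.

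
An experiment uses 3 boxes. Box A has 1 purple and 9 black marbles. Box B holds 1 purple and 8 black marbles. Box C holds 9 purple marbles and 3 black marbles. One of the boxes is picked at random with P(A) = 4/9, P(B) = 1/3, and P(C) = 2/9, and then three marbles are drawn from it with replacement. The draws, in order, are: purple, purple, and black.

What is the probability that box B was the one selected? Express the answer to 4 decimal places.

0.0940

The likelihood of the observed sequence under each hypothesis: P(data | box A) = (1/10)(1/10)(9/10) = 0.009; P(data | box B) = (1/9)(1/9)(8/9) = 0.010974; P(data | box C) = (9/12)(9/12)(3/12) = 0.14062.
Weighting by the prior gives 4/9 · 0.009 = 0.004, 1/3 · 0.010974 = 0.003658, 2/9 · 0.14062 = 0.03125; with total 0.038908.
Therefore the posterior P(box B | data) = (0.003658) / (0.038908) = 0.094016.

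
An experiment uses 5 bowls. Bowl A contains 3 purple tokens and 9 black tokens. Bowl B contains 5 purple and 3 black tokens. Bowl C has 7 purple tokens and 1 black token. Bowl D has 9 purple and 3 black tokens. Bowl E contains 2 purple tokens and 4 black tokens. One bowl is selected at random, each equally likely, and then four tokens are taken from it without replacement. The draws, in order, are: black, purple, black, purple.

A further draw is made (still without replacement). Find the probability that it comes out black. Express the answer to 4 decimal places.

Compute the likelihood of the observed sequence for each case: P(data | bowl A) = (9/12)(3/11)(8/10)(2/9) = 0.036364; P(data | bowl B) = (3/8)(5/7)(2/6)(4/5) = 0.071429; P(data | bowl C) = (1/8)(7/7)(0/6) = 0; P(data | bowl D) = (3/12)(9/11)(2/10)(8/9) = 0.036364; P(data | bowl E) = (4/6)(2/5)(3/4)(1/3) = 0.066667.
Multiplying each by its prior: 1/5 · 0.036364 = 0.0072727, 1/5 · 0.071429 = 0.014286, 1/5 · 0 = 0, 1/5 · 0.036364 = 0.0072727, 1/5 · 0.066667 = 0.013333; summing to 0.042165.
Normalising, the posterior is P(bowl A | data) = 0.17248, P(bowl B | data) = 0.33881, P(bowl C | data) = 0, P(bowl D | data) = 0.17248, P(bowl E | data) = 0.31622.
Averaging over the posterior, P(black next | data) = (7/8)(0.17248) + (1/4)(0.33881) + (1/8)(0.17248) + (1)(0.31622) = 0.57341.

0.5734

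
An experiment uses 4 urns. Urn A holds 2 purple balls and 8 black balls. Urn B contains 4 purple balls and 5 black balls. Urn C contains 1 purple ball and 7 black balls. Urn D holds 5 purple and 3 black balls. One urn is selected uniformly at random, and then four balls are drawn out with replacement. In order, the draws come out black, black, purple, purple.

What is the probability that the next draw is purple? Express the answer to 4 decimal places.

0.4434

The likelihood of the observed sequence under each hypothesis: P(data | urn A) = (8/10)(8/10)(2/10)(2/10) = 0.0256; P(data | urn B) = (5/9)(5/9)(4/9)(4/9) = 0.060966; P(data | urn C) = (7/8)(7/8)(1/8)(1/8) = 0.011963; P(data | urn D) = (3/8)(3/8)(5/8)(5/8) = 0.054932.
The prior-weighted likelihoods are 1/4 · 0.0256 = 0.0064, 1/4 · 0.060966 = 0.015242, 1/4 · 0.011963 = 0.0029907, 1/4 · 0.054932 = 0.013733; these sum to 0.038365.
Dividing through by the total gives posterior P(urn A | data) = 0.16682, P(urn B | data) = 0.39728, P(urn C | data) = 0.077954, P(urn D | data) = 0.35795.
The predictive probability is P(purple next | data) = (1/5)(0.16682) + (4/9)(0.39728) + (1/8)(0.077954) + (5/8)(0.35795) = 0.4434.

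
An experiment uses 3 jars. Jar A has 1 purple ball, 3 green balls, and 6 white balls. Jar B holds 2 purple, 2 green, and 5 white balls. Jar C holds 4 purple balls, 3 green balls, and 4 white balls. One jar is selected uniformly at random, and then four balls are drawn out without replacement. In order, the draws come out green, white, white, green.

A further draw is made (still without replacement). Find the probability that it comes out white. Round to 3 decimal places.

0.592

Under each hypothesis, the probability of the observed sequence is: P(data | jar A) = (3/10)(6/9)(5/8)(2/7) = 0.035714; P(data | jar B) = (2/9)(5/8)(4/7)(1/6) = 0.013228; P(data | jar C) = (3/11)(4/10)(3/9)(2/8) = 0.0090909.
The prior-weighted likelihoods are 1/3 · 0.035714 = 0.011905, 1/3 · 0.013228 = 0.0044092, 1/3 · 0.0090909 = 0.0030303; summing to 0.019344.
The posterior is then P(jar A | data) = 0.61542, P(jar B | data) = 0.22793, P(jar C | data) = 0.15665.
Averaging over the posterior, P(white next | data) = (2/3)(0.61542) + (3/5)(0.22793) + (2/7)(0.15665) = 0.59179.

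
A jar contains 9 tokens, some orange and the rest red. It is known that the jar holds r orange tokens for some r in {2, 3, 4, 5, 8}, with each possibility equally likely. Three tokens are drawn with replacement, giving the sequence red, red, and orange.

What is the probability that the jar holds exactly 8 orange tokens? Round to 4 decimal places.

0.0203

Under each hypothesis, the probability of the observed sequence is: P(data | r = 2) = (7/9)(7/9)(2/9) = 0.13443; P(data | r = 3) = (6/9)(6/9)(3/9) = 0.14815; P(data | r = 4) = (5/9)(5/9)(4/9) = 0.13717; P(data | r = 5) = (4/9)(4/9)(5/9) = 0.10974; P(data | r = 8) = (1/9)(1/9)(8/9) = 0.010974.
The prior-weighted likelihoods are 1/5 · 0.13443 = 0.026886, 1/5 · 0.14815 = 0.02963, 1/5 · 0.13717 = 0.027435, 1/5 · 0.10974 = 0.021948, 1/5 · 0.010974 = 0.0021948; summing to 0.10809.
Therefore the posterior P(r = 8 | data) = (0.0021948) / (0.10809) = 0.020305.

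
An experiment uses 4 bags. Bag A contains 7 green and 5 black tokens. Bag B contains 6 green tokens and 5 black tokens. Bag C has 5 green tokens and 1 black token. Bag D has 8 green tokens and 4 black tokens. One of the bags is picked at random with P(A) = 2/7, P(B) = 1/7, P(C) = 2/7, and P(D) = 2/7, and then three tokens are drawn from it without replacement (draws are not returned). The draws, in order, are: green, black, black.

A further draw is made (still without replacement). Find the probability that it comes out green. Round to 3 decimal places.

Compute the likelihood of the observed sequence for each case: P(data | bag A) = (7/12)(5/11)(4/10) = 0.10606; P(data | bag B) = (6/11)(5/10)(4/9) = 0.12121; P(data | bag C) = (5/6)(1/5)(0/4) = 0; P(data | bag D) = (8/12)(4/11)(3/10) = 0.072727.
Multiplying each by its prior: 2/7 · 0.10606 = 0.030303, 1/7 · 0.12121 = 0.017316, 2/7 · 0 = 0, 2/7 · 0.072727 = 0.020779; these sum to 0.068398.
Normalising, the posterior is P(bag A | data) = 0.44304, P(bag B | data) = 0.25316, P(bag C | data) = 0, P(bag D | data) = 0.3038.
The predictive probability is P(green next | data) = (2/3)(0.44304) + (5/8)(0.25316) + (7/9)(0.3038) = 0.68987.

0.690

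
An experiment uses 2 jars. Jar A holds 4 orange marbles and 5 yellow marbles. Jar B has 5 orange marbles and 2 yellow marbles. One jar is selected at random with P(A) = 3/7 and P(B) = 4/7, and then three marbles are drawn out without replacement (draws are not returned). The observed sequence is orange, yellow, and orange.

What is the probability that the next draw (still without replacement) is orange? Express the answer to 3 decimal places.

0.617

The likelihood of the observed sequence under each hypothesis: P(data | jar A) = (4/9)(5/8)(3/7) = 5/42; P(data | jar B) = (5/7)(2/6)(4/5) = 4/21.
The prior-weighted likelihoods are 3/7 · 5/42 = 5/98, 4/7 · 4/21 = 16/147; summing to 47/294.
Normalising, the posterior is P(jar A | data) = 15/47, P(jar B | data) = 32/47.
Averaging over the posterior, P(orange next | data) = (1/3)(15/47) + (3/4)(32/47) = 29/47.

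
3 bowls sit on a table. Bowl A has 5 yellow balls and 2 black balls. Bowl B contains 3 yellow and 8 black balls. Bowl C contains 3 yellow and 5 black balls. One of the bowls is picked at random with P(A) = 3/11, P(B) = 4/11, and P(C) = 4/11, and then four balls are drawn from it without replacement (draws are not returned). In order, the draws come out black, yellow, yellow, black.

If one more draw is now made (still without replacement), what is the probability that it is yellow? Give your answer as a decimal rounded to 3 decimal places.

0.399

Compute the likelihood of the observed sequence for each case: P(data | bowl A) = (2/7)(5/6)(4/5)(1/4) = 0.047619; P(data | bowl B) = (8/11)(3/10)(2/9)(7/8) = 0.042424; P(data | bowl C) = (5/8)(3/7)(2/6)(4/5) = 0.071429.
Weighting by the prior gives 3/11 · 0.047619 = 0.012987, 4/11 · 0.042424 = 0.015427, 4/11 · 0.071429 = 0.025974; summing to 0.054388.
Normalising, the posterior is P(bowl A | data) = 0.23878, P(bowl B | data) = 0.28365, P(bowl C | data) = 0.47757.
So P(yellow next | data) = Σ P(yellow next | H) P(H | data) = (1)(0.23878) + (1/7)(0.28365) + (1/4)(0.47757) = 0.3987.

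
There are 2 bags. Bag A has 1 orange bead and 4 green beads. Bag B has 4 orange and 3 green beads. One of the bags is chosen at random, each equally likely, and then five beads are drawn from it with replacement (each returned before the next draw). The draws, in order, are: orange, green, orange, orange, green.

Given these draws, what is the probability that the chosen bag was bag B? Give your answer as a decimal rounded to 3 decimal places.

0.870

For each hypothesis, P(data | H) works out to: P(data | bag A) = (1/5)(4/5)(1/5)(1/5)(4/5) = 0.00512; P(data | bag B) = (4/7)(3/7)(4/7)(4/7)(3/7) = 0.034271.
The prior-weighted likelihoods are 1/2 · 0.00512 = 0.00256, 1/2 · 0.034271 = 0.017136; with total 0.019696.
By Bayes' rule, P(bag B | data) = (0.017136) / (0.019696) = 0.87002.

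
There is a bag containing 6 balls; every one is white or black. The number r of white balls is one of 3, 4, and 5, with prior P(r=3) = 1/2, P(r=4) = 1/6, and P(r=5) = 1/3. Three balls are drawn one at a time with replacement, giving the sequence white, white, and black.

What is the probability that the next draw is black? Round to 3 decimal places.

Compute the likelihood of the observed sequence for each case: P(data | r = 3) = (3/6)(3/6)(3/6) = 0.125; P(data | r = 4) = (4/6)(4/6)(2/6) = 0.14815; P(data | r = 5) = (5/6)(5/6)(1/6) = 0.11574.
Weighting by the prior gives 1/2 · 0.125 = 0.0625, 1/6 · 0.14815 = 0.024691, 1/3 · 0.11574 = 0.03858; these sum to 0.12577.
Dividing through by the total gives posterior P(r = 3 | data) = 0.49693, P(r = 4 | data) = 0.19632, P(r = 5 | data) = 0.30675.
Averaging over the posterior, P(black next | data) = (1/2)(0.49693) + (1/3)(0.19632) + (1/6)(0.30675) = 0.36503.

0.365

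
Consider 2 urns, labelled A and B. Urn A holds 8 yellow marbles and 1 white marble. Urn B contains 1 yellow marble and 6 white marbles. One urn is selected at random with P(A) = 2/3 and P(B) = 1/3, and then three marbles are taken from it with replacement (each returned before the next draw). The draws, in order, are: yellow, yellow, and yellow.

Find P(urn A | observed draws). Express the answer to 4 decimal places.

0.9979

The likelihood of the observed sequence under each hypothesis: P(data | urn A) = (8/9)(8/9)(8/9) = 0.70233; P(data | urn B) = (1/7)(1/7)(1/7) = 0.0029155.
Multiplying each by its prior: 2/3 · 0.70233 = 0.46822, 1/3 · 0.0029155 = 0.00097182; these sum to 0.46919.
So P(urn A | data) = (0.46822) / (0.46919) = 0.99793.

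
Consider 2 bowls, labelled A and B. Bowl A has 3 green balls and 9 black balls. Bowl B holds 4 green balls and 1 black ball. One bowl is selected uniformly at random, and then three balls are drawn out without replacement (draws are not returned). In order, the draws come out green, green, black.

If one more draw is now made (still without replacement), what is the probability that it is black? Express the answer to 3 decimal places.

0.151

For each hypothesis, P(data | H) works out to: P(data | bowl A) = (3/12)(2/11)(9/10) = 9/220; P(data | bowl B) = (4/5)(3/4)(1/3) = 1/5.
The prior-weighted likelihoods are 1/2 · 9/220 = 9/440, 1/2 · 1/5 = 1/10; these sum to 53/440.
Dividing through by the total gives posterior P(bowl A | data) = 9/53, P(bowl B | data) = 44/53.
Averaging over the posterior, P(black next | data) = (8/9)(9/53) + (0)(44/53) = 8/53.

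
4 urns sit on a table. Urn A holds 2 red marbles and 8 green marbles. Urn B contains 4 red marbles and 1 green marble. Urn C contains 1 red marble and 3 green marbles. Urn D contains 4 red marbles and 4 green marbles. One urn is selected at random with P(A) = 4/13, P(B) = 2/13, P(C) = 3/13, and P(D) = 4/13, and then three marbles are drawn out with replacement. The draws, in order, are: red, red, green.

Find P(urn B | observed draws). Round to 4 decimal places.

For each hypothesis, P(data | H) works out to: P(data | urn A) = (2/10)(2/10)(8/10) = 0.032; P(data | urn B) = (4/5)(4/5)(1/5) = 0.128; P(data | urn C) = (1/4)(1/4)(3/4) = 0.046875; P(data | urn D) = (4/8)(4/8)(4/8) = 0.125.
Multiplying each by its prior: 4/13 · 0.032 = 0.0098462, 2/13 · 0.128 = 0.019692, 3/13 · 0.046875 = 0.010817, 4/13 · 0.125 = 0.038462; summing to 0.078817.
Therefore the posterior P(urn B | data) = (0.019692) / (0.078817) = 0.24985.

0.2498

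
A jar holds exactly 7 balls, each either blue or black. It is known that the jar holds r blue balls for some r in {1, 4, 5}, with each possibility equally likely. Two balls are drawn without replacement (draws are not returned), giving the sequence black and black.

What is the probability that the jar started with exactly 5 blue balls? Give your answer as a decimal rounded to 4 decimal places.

Under each hypothesis, the probability of the observed sequence is: P(data | r = 1) = (6/7)(5/6) = 5/7; P(data | r = 4) = (3/7)(2/6) = 1/7; P(data | r = 5) = (2/7)(1/6) = 1/21.
Weighting by the prior gives 1/3 · 5/7 = 5/21, 1/3 · 1/7 = 1/21, 1/3 · 1/21 = 1/63; summing to 19/63.
So P(r = 5 | data) = (1/63) / (19/63) = 1/19.

0.0526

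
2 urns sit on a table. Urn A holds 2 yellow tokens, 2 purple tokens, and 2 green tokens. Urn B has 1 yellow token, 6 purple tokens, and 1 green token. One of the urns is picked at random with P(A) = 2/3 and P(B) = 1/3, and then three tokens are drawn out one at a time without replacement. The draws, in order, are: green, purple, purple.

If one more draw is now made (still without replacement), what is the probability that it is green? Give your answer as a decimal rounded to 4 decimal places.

0.1425

For each hypothesis, P(data | H) works out to: P(data | urn A) = (2/6)(2/5)(1/4) = 0.033333; P(data | urn B) = (1/8)(6/7)(5/6) = 0.089286.
Weighting by the prior gives 2/3 · 0.033333 = 0.022222, 1/3 · 0.089286 = 0.029762; these sum to 0.051984.
The posterior is then P(urn A | data) = 0.42748, P(urn B | data) = 0.57252.
The predictive probability is P(green next | data) = (1/3)(0.42748) + (0)(0.57252) = 0.14249.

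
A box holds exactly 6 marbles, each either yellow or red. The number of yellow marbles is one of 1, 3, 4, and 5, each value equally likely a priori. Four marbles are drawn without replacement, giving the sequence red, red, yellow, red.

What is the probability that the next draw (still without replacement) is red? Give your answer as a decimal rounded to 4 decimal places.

Under each hypothesis, the probability of the observed sequence is: P(data | r = 1) = (5/6)(4/5)(1/4)(3/3) = 1/6; P(data | r = 3) = (3/6)(2/5)(3/4)(1/3) = 1/20; P(data | r = 4) = (2/6)(1/5)(4/4)(0/3) = 0; P(data | r = 5) = (1/6)(0/5) = 0.
Weighting by the prior gives 1/4 · 1/6 = 1/24, 1/4 · 1/20 = 1/80, 1/4 · 0 = 0, 1/4 · 0 = 0; these sum to 13/240.
Normalising, the posterior is P(r = 1 | data) = 10/13, P(r = 3 | data) = 3/13, P(r = 4 | data) = 0, P(r = 5 | data) = 0.
The predictive probability is P(red next | data) = (1)(10/13) + (0)(3/13) = 10/13.

0.7692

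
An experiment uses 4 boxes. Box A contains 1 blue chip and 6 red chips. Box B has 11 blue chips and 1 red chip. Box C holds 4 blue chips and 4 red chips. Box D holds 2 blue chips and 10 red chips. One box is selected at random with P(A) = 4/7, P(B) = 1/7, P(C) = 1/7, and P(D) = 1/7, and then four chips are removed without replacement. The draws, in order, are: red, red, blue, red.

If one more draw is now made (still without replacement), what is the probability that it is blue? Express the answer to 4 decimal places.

For each hypothesis, P(data | H) works out to: P(data | box A) = (6/7)(5/6)(1/5)(4/4) = 0.14286; P(data | box B) = (1/12)(0/11) = 0; P(data | box C) = (4/8)(3/7)(4/6)(2/5) = 0.057143; P(data | box D) = (10/12)(9/11)(2/10)(8/9) = 0.12121.
The prior-weighted likelihoods are 4/7 · 0.14286 = 0.081633, 1/7 · 0 = 0, 1/7 · 0.057143 = 0.0081633, 1/7 · 0.12121 = 0.017316; these sum to 0.10711.
Dividing through by the total gives posterior P(box A | data) = 0.76212, P(box B | data) = 0, P(box C | data) = 0.076212, P(box D | data) = 0.16166.
Averaging over the posterior, P(blue next | data) = (0)(0.76212) + (3/4)(0.076212) + (1/8)(0.16166) = 0.077367.

0.0774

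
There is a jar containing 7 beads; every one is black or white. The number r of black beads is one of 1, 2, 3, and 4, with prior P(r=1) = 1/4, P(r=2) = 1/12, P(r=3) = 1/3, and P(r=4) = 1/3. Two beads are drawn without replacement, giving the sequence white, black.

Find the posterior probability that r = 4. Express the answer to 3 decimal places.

0.387

The likelihood of the observed sequence under each hypothesis: P(data | r = 1) = (6/7)(1/6) = 1/7; P(data | r = 2) = (5/7)(2/6) = 5/21; P(data | r = 3) = (4/7)(3/6) = 2/7; P(data | r = 4) = (3/7)(4/6) = 2/7.
Weighting by the prior gives 1/4 · 1/7 = 1/28, 1/12 · 5/21 = 5/252, 1/3 · 2/7 = 2/21, 1/3 · 2/7 = 2/21; with total 31/126.
Therefore the posterior P(r = 4 | data) = (2/21) / (31/126) = 12/31.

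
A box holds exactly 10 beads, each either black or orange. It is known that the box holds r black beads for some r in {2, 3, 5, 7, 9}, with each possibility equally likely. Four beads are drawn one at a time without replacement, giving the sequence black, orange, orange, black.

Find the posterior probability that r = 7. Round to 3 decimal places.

Compute the likelihood of the observed sequence for each case: P(data | r = 2) = (2/10)(8/9)(7/8)(1/7) = 0.022222; P(data | r = 3) = (3/10)(7/9)(6/8)(2/7) = 0.05; P(data | r = 5) = (5/10)(5/9)(4/8)(4/7) = 0.079365; P(data | r = 7) = (7/10)(3/9)(2/8)(6/7) = 0.05; P(data | r = 9) = (9/10)(1/9)(0/8) = 0.
Multiplying each by its prior: 1/5 · 0.022222 = 0.0044444, 1/5 · 0.05 = 0.01, 1/5 · 0.079365 = 0.015873, 1/5 · 0.05 = 0.01, 1/5 · 0 = 0; summing to 0.040317.
Therefore the posterior P(r = 7 | data) = (0.01) / (0.040317) = 0.24803.

0.248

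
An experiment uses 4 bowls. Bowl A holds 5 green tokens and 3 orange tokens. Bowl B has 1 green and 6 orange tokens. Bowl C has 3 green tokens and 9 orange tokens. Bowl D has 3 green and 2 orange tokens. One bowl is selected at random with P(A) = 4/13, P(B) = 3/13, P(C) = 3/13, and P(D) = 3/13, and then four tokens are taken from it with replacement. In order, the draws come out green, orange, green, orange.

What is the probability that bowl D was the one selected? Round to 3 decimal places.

0.318

The likelihood of the observed sequence under each hypothesis: P(data | bowl A) = (5/8)(3/8)(5/8)(3/8) = 0.054932; P(data | bowl B) = (1/7)(6/7)(1/7)(6/7) = 0.014994; P(data | bowl C) = (3/12)(9/12)(3/12)(9/12) = 0.035156; P(data | bowl D) = (3/5)(2/5)(3/5)(2/5) = 0.0576.
Weighting by the prior gives 4/13 · 0.054932 = 0.016902, 3/13 · 0.014994 = 0.0034601, 3/13 · 0.035156 = 0.008113, 3/13 · 0.0576 = 0.013292; summing to 0.041767.
So P(bowl D | data) = (0.013292) / (0.041767) = 0.31825.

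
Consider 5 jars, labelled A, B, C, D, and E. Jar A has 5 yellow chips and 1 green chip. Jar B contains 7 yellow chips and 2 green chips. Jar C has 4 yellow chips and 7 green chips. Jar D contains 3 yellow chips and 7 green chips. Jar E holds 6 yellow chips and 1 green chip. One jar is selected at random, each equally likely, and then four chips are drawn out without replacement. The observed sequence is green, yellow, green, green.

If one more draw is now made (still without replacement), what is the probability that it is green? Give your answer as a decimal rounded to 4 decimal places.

Under each hypothesis, the probability of the observed sequence is: P(data | jar A) = (1/6)(5/5)(0/4) = 0; P(data | jar B) = (2/9)(7/8)(1/7)(0/6) = 0; P(data | jar C) = (7/11)(4/10)(6/9)(5/8) = 0.10606; P(data | jar D) = (7/10)(3/9)(6/8)(5/7) = 0.125; P(data | jar E) = (1/7)(6/6)(0/5) = 0.
The prior-weighted likelihoods are 1/5 · 0 = 0, 1/5 · 0 = 0, 1/5 · 0.10606 = 0.021212, 1/5 · 0.125 = 0.025, 1/5 · 0 = 0; with total 0.046212.
Dividing through by the total gives posterior P(jar A | data) = 0, P(jar B | data) = 0, P(jar C | data) = 0.45902, P(jar D | data) = 0.54098, P(jar E | data) = 0.
Averaging over the posterior, P(green next | data) = (4/7)(0.45902) + (2/3)(0.54098) = 0.62295.

0.6230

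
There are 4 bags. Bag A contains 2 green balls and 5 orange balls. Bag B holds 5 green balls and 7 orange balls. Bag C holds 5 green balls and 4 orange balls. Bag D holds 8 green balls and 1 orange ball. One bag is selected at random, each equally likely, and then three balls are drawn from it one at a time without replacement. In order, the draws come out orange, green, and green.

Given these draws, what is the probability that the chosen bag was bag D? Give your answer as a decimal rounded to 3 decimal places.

For each hypothesis, P(data | H) works out to: P(data | bag A) = (5/7)(2/6)(1/5) = 0.047619; P(data | bag B) = (7/12)(5/11)(4/10) = 0.10606; P(data | bag C) = (4/9)(5/8)(4/7) = 0.15873; P(data | bag D) = (1/9)(8/8)(7/7) = 0.11111.
Weighting by the prior gives 1/4 · 0.047619 = 0.011905, 1/4 · 0.10606 = 0.026515, 1/4 · 0.15873 = 0.039683, 1/4 · 0.11111 = 0.027778; summing to 0.10588.
So P(bag D | data) = (0.027778) / (0.10588) = 0.26235.

0.262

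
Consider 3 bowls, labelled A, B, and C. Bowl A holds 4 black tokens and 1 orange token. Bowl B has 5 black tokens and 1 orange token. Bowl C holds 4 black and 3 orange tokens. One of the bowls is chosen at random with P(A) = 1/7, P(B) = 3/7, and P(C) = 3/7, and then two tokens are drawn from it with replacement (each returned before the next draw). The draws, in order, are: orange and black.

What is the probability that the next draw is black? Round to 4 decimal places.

Under each hypothesis, the probability of the observed sequence is: P(data | bowl A) = (1/5)(4/5) = 0.16; P(data | bowl B) = (1/6)(5/6) = 0.13889; P(data | bowl C) = (3/7)(4/7) = 0.2449.
Multiplying each by its prior: 1/7 · 0.16 = 0.022857, 3/7 · 0.13889 = 0.059524, 3/7 · 0.2449 = 0.10496; these sum to 0.18734.
The posterior is then P(bowl A | data) = 0.12201, P(bowl B | data) = 0.31774, P(bowl C | data) = 0.56025.
Averaging over the posterior, P(black next | data) = (4/5)(0.12201) + (5/6)(0.31774) + (4/7)(0.56025) = 0.68253.

0.6825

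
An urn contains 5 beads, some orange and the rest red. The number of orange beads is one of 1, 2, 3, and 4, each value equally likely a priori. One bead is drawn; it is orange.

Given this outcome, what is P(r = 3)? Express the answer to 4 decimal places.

0.3000

For each hypothesis, P(data | H) works out to: P(data | r = 1) = (1/5) = 1/5; P(data | r = 2) = (2/5) = 2/5; P(data | r = 3) = (3/5) = 3/5; P(data | r = 4) = (4/5) = 4/5.
Weighting by the prior gives 1/4 · 1/5 = 1/20, 1/4 · 2/5 = 1/10, 1/4 · 3/5 = 3/20, 1/4 · 4/5 = 1/5; these sum to 1/2.
So P(r = 3 | data) = (3/20) / (1/2) = 3/10.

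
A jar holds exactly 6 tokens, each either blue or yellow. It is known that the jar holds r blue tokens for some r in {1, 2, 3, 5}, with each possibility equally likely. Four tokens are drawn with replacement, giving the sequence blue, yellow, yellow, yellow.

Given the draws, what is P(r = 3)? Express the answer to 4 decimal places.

The likelihood of the observed sequence under each hypothesis: P(data | r = 1) = (1/6)(5/6)(5/6)(5/6) = 0.096451; P(data | r = 2) = (2/6)(4/6)(4/6)(4/6) = 0.098765; P(data | r = 3) = (3/6)(3/6)(3/6)(3/6) = 0.0625; P(data | r = 5) = (5/6)(1/6)(1/6)(1/6) = 0.003858.
The prior-weighted likelihoods are 1/4 · 0.096451 = 0.024113, 1/4 · 0.098765 = 0.024691, 1/4 · 0.0625 = 0.015625, 1/4 · 0.003858 = 0.00096451; summing to 0.065394.
Therefore the posterior P(r = 3 | data) = (0.015625) / (0.065394) = 0.23894.

0.2389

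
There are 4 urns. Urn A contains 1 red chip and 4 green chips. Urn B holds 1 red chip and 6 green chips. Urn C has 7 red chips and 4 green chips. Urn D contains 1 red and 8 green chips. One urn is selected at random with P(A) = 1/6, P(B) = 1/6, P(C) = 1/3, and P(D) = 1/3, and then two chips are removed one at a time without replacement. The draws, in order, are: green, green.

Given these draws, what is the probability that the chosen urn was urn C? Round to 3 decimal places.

0.071

Under each hypothesis, the probability of the observed sequence is: P(data | urn A) = (4/5)(3/4) = 0.6; P(data | urn B) = (6/7)(5/6) = 0.71429; P(data | urn C) = (4/11)(3/10) = 0.10909; P(data | urn D) = (8/9)(7/8) = 0.77778.
Weighting by the prior gives 1/6 · 0.6 = 0.1, 1/6 · 0.71429 = 0.11905, 1/3 · 0.10909 = 0.036364, 1/3 · 0.77778 = 0.25926; with total 0.51467.
Therefore the posterior P(urn C | data) = (0.036364) / (0.51467) = 0.070654.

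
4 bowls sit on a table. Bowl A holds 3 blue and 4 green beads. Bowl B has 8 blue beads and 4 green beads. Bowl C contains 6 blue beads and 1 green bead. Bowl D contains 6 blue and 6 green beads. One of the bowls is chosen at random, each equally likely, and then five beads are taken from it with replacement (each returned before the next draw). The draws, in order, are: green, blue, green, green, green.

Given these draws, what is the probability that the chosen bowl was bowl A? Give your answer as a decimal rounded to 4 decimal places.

0.5342

For each hypothesis, P(data | H) works out to: P(data | bowl A) = (4/7)(3/7)(4/7)(4/7)(4/7) = 0.045695; P(data | bowl B) = (4/12)(8/12)(4/12)(4/12)(4/12) = 0.0082305; P(data | bowl C) = (1/7)(6/7)(1/7)(1/7)(1/7) = 0.00035699; P(data | bowl D) = (6/12)(6/12)(6/12)(6/12)(6/12) = 0.03125.
Multiplying each by its prior: 1/4 · 0.045695 = 0.011424, 1/4 · 0.0082305 = 0.0020576, 1/4 · 0.00035699 = 8.9249e-05, 1/4 · 0.03125 = 0.0078125; with total 0.021383.
Therefore the posterior P(bowl A | data) = (0.011424) / (0.021383) = 0.53424.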